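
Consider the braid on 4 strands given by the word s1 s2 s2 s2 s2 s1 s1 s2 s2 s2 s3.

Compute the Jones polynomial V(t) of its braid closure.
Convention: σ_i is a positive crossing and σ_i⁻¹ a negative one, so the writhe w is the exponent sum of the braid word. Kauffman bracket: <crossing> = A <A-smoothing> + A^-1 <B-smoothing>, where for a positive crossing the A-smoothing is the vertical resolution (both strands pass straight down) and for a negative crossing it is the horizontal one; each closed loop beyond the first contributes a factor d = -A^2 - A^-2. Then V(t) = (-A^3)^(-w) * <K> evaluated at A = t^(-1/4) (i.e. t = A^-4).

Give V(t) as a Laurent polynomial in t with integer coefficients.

-t^12 + t^11 - t^10 + t^9 - t^8 + t^6 + t^4

Derivation:
The presented braid s1 s2 s2 s2 s2 s1 s1 s2 s2 s2 s3 on 4 strands reduces by inverse Markov moves (closure unchanged at each step):
  Destabilize: the word has the form β·s3 where s3 occurs only as the final letter (β ∈ B_3); drop it and the last strand → 3 strands.
Reduced to β = s1 s2 s2 s2 s2 s1 s1 s2 s2 s2 on 3 strands, 10 crossings.
Compute on β:
Braid: s1 s2 s2 s2 s2 s1 s1 s2 s2 s2 on 3 strands, 10 crossings.
Writhe w = (#positive) - (#negative) = 10 - 0 = 10.
Enumerate smoothing states for the bracket polynomial. There are 2^10 = 1024 states.
Smooth each crossing (0=||, 1=⌣⌢); contribution A^(Σ sign_k(1-2s_k)) * d^(L-1).
Tabulate the states by total A-exponent and number of loops L (A-exp: L × count):
  A^10: L=3 ×1
  A^8: L=2 ×10
  A^6: L=1 ×21, L=3 ×24
  A^4: L=2 ×84, L=4 ×36
  A^2: L=1 ×24, L=3 ×151, L=5 ×35
  A^0: L=2 ×72, L=4 ×159, L=6 ×21
  A^-2: L=3 ×98, L=5 ×105, L=7 ×7
  A^-4: L=4 ×76, L=6 ×43, L=8 ×1
  A^-6: L=5 ×35, L=7 ×10
  A^-8: L=6 ×9, L=8 ×1
  A^-10: L=7 ×1
Each group contributes A^e * Σ count * d^(L-1):
Powers of d = -A^2 - A^-2: d^2 = A^4 + 2 + A^-4; d^3 = -A^6 - 3*A^2 - 3*A^-2 - A^-6; d^4 = A^8 + 4*A^4 + 6 + 4*A^-4 + A^-8; d^5 = -A^10 - 5*A^6 - 10*A^2 - 10*A^-2 - 5*A^-6 - A^-10; d^6 = A^12 + 6*A^8 + 15*A^4 + 20 + 15*A^-4 + 6*A^-8 + A^-12; d^7 = -A^14 - 7*A^10 - 21*A^6 - 35*A^2 - 35*A^-2 - 21*A^-6 - 7*A^-10 - A^-14.
  A^10 * (d^2) = A^14 + 2*A^10 + A^6
  A^8 * (10*d) = -10*A^10 - 10*A^6
  A^6 * (21 + 24*d^2) = 24*A^10 + 69*A^6 + 24*A^2
  A^4 * (84*d + 36*d^3) = -36*A^10 - 192*A^6 - 192*A^2 - 36*A^-2
  A^2 * (24 + 151*d^2 + 35*d^4) = 35*A^10 + 291*A^6 + 536*A^2 + 291*A^-2 + 35*A^-6
  A^0 * (72*d + 159*d^3 + 21*d^5) = -21*A^10 - 264*A^6 - 759*A^2 - 759*A^-2 - 264*A^-6 - 21*A^-10
  A^-2 * (98*d^2 + 105*d^4 + 7*d^6) = 7*A^10 + 147*A^6 + 623*A^2 + 966*A^-2 + 623*A^-6 + 147*A^-10 + 7*A^-14
  A^-4 * (76*d^3 + 43*d^5 + d^7) = -A^10 - 50*A^6 - 312*A^2 - 693*A^-2 - 693*A^-6 - 312*A^-10 - 50*A^-14 - A^-18
  A^-6 * (35*d^4 + 10*d^6) = 10*A^6 + 95*A^2 + 290*A^-2 + 410*A^-6 + 290*A^-10 + 95*A^-14 + 10*A^-18
  A^-8 * (9*d^5 + d^7) = -A^6 - 16*A^2 - 66*A^-2 - 125*A^-6 - 125*A^-10 - 66*A^-14 - 16*A^-18 - A^-22
  A^-10 * (d^6) = A^2 + 6*A^-2 + 15*A^-6 + 20*A^-10 + 15*A^-14 + 6*A^-18 + A^-22
Summing the groups: <K> = A^14 + A^6 - A^-2 + A^-6 - A^-10 + A^-14 - A^-18
Normalise by the writhe: (-A^3)^(-w) = (-A^3)^(-10) = A^-30, so f(A) = A^-30 * <K> = A^-16 + A^-24 - A^-32 + A^-36 - A^-40 + A^-44 - A^-48.
Substitute A = t^(-1/4), i.e. A^e → t^(-e/4): V(t) = -t^12 + t^11 - t^10 + t^9 - t^8 + t^6 + t^4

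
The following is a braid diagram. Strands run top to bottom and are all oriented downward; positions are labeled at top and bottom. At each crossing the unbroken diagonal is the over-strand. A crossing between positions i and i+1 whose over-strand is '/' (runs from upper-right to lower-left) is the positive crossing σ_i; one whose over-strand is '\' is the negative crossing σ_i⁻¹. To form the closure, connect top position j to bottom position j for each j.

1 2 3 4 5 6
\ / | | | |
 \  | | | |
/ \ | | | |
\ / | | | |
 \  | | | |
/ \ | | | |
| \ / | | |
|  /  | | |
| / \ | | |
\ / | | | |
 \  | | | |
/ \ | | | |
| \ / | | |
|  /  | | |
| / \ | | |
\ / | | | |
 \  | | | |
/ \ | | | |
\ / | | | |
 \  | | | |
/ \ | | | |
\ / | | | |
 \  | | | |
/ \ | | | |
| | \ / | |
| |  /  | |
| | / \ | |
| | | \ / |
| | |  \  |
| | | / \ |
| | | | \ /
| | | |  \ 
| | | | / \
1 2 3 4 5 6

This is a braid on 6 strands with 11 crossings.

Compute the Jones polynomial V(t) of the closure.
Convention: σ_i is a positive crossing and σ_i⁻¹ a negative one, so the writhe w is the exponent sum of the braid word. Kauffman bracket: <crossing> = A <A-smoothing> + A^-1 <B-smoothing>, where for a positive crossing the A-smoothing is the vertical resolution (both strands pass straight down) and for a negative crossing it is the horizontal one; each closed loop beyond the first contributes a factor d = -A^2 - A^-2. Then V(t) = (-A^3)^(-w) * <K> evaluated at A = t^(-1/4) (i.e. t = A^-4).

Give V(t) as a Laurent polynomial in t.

Reading the diagram top to bottom ('/'-over between positions i,i+1 = s_i, '\'-over = s_i^-1): braid word = s1^-1 s1^-1 s2 s1^-1 s2 s1^-1 s1^-1 s1^-1 s3 s4^-1 s5^-1.
The presented braid s1^-1 s1^-1 s2 s1^-1 s2 s1^-1 s1^-1 s1^-1 s3 s4^-1 s5^-1 on 6 strands reduces by inverse Markov moves (closure unchanged at each step):
  Destabilize: the word has the form β·s5^-1 where s5^-1 occurs only as the final letter (β ∈ B_5); drop it and the last strand → 5 strands.
  Destabilize: the word has the form β·s4^-1 where s4^-1 occurs only as the final letter (β ∈ B_4); drop it and the last strand → 4 strands.
  Destabilize: the word has the form β·s3 where s3 occurs only as the final letter (β ∈ B_3); drop it and the last strand → 3 strands.
Reduced to β = s1^-1 s1^-1 s2 s1^-1 s2 s1^-1 s1^-1 s1^-1 on 3 strands, 8 crossings.
Compute on β:
Braid: s1^-1 s1^-1 s2 s1^-1 s2 s1^-1 s1^-1 s1^-1 on 3 strands, 8 crossings.
Writhe w = (#positive) - (#negative) = 2 - 6 = -4.
Computing the Kauffman bracket via state sum. There are 2^8 = 256 states.
Smooth each crossing (0=||, 1=⌣⌢); contribution A^(Σ sign_k(1-2s_k)) * d^(L-1).
Tabulate the states by total A-exponent and number of loops L (A-exp: L × count):
  A^8: L=7 ×1
  A^6: L=6 ×8
  A^4: L=5 ×28
  A^2: L=4 ×55, L=6 ×1
  A^0: L=3 ×65, L=5 ×5
  A^-2: L=2 ×46, L=4 ×10
  A^-4: L=1 ×17, L=3 ×11
  A^-6: L=2 ×8
  A^-8: L=3 ×1
Each group contributes A^e * Σ count * d^(L-1):
Powers of d = -A^2 - A^-2: d^2 = A^4 + 2 + A^-4; d^3 = -A^6 - 3*A^2 - 3*A^-2 - A^-6; d^4 = A^8 + 4*A^4 + 6 + 4*A^-4 + A^-8; d^5 = -A^10 - 5*A^6 - 10*A^2 - 10*A^-2 - 5*A^-6 - A^-10; d^6 = A^12 + 6*A^8 + 15*A^4 + 20 + 15*A^-4 + 6*A^-8 + A^-12.
  A^8 * (d^6) = A^20 + 6*A^16 + 15*A^12 + 20*A^8 + 15*A^4 + 6 + A^-4
  A^6 * (8*d^5) = -8*A^16 - 40*A^12 - 80*A^8 - 80*A^4 - 40 - 8*A^-4
  A^4 * (28*d^4) = 28*A^12 + 112*A^8 + 168*A^4 + 112 + 28*A^-4
  A^2 * (55*d^3 + d^5) = -A^12 - 60*A^8 - 175*A^4 - 175 - 60*A^-4 - A^-8
  A^0 * (65*d^2 + 5*d^4) = 5*A^8 + 85*A^4 + 160 + 85*A^-4 + 5*A^-8
  A^-2 * (46*d + 10*d^3) = -10*A^4 - 76 - 76*A^-4 - 10*A^-8
  A^-4 * (17 + 11*d^2) = 11 + 39*A^-4 + 11*A^-8
  A^-6 * (8*d) = -8*A^-4 - 8*A^-8
  A^-8 * (d^2) = A^-4 + 2*A^-8 + A^-12
Summing the groups: <K> = A^20 - 2*A^16 + 2*A^12 - 3*A^8 + 3*A^4 - 2 + 2*A^-4 - A^-8 + A^-12
Normalise by the writhe: (-A^3)^(-w) = (-A^3)^(4) = A^12, so f(A) = A^12 * <K> = A^32 - 2*A^28 + 2*A^24 - 3*A^20 + 3*A^16 - 2*A^12 + 2*A^8 - A^4 + 1.
Substitute A = t^(-1/4), i.e. A^e → t^(-e/4): V(t) = 1 - t^-1 + 2*t^-2 - 2*t^-3 + 3*t^-4 - 3*t^-5 + 2*t^-6 - 2*t^-7 + t^-8

Answer: 1 - t^-1 + 2*t^-2 - 2*t^-3 + 3*t^-4 - 3*t^-5 + 2*t^-6 - 2*t^-7 + t^-8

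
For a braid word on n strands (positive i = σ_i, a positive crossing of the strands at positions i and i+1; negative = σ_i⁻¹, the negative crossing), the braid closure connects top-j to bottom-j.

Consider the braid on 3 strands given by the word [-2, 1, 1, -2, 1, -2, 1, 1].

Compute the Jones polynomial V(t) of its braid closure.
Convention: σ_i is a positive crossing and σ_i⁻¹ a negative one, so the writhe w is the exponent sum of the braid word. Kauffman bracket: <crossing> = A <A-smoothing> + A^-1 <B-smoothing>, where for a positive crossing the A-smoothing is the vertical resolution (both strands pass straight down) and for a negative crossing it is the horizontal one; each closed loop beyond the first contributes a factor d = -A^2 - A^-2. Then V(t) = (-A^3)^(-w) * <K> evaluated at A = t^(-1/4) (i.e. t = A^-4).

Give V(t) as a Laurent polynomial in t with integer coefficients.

-t^6 + 3*t^5 - 5*t^4 + 6*t^3 - 6*t^2 + 6*t - 4 + 3*t^-1 - t^-2

Derivation:
Braid: s2^-1 s1 s1 s2^-1 s1 s2^-1 s1 s1 on 3 strands, 8 crossings.
Writhe w = (#positive) - (#negative) = 5 - 3 = 2.
Enumerate smoothing states for the bracket polynomial. There are 2^8 = 256 states.
Each crossing splits two ways (0=vertical, 1=horizontal). The state's weight is A^(#A-smoothings - #B-smoothings) * d^(loops - 1).
Tabulate the states by total A-exponent and number of loops L (A-exp: L × count):
  A^8: L=4 ×1
  A^6: L=3 ×8
  A^4: L=2 ×26, L=4 ×2
  A^2: L=1 ×35, L=3 ×21
  A^0: L=2 ×63, L=4 ×7
  A^-2: L=3 ×55, L=5 ×1
  A^-4: L=4 ×28
  A^-6: L=5 ×8
  A^-8: L=6 ×1
Each group contributes A^e * Σ count * d^(L-1):
Powers of d = -A^2 - A^-2: d^2 = A^4 + 2 + A^-4; d^3 = -A^6 - 3*A^2 - 3*A^-2 - A^-6; d^4 = A^8 + 4*A^4 + 6 + 4*A^-4 + A^-8; d^5 = -A^10 - 5*A^6 - 10*A^2 - 10*A^-2 - 5*A^-6 - A^-10.
  A^8 * (d^3) = -A^14 - 3*A^10 - 3*A^6 - A^2
  A^6 * (8*d^2) = 8*A^10 + 16*A^6 + 8*A^2
  A^4 * (26*d + 2*d^3) = -2*A^10 - 32*A^6 - 32*A^2 - 2*A^-2
  A^2 * (35 + 21*d^2) = 21*A^6 + 77*A^2 + 21*A^-2
  A^0 * (63*d + 7*d^3) = -7*A^6 - 84*A^2 - 84*A^-2 - 7*A^-6
  A^-2 * (55*d^2 + d^4) = A^6 + 59*A^2 + 116*A^-2 + 59*A^-6 + A^-10
  A^-4 * (28*d^3) = -28*A^2 - 84*A^-2 - 84*A^-6 - 28*A^-10
  A^-6 * (8*d^4) = 8*A^2 + 32*A^-2 + 48*A^-6 + 32*A^-10 + 8*A^-14
  A^-8 * (d^5) = -A^2 - 5*A^-2 - 10*A^-6 - 10*A^-10 - 5*A^-14 - A^-18
Summing the groups: <K> = -A^14 + 3*A^10 - 4*A^6 + 6*A^2 - 6*A^-2 + 6*A^-6 - 5*A^-10 + 3*A^-14 - A^-18
Normalise by the writhe: (-A^3)^(-w) = (-A^3)^(-2) = A^-6, so f(A) = A^-6 * <K> = -A^8 + 3*A^4 - 4 + 6*A^-4 - 6*A^-8 + 6*A^-12 - 5*A^-16 + 3*A^-20 - A^-24.
Substitute A = t^(-1/4), i.e. A^e → t^(-e/4): V(t) = -t^6 + 3*t^5 - 5*t^4 + 6*t^3 - 6*t^2 + 6*t - 4 + 3*t^-1 - t^-2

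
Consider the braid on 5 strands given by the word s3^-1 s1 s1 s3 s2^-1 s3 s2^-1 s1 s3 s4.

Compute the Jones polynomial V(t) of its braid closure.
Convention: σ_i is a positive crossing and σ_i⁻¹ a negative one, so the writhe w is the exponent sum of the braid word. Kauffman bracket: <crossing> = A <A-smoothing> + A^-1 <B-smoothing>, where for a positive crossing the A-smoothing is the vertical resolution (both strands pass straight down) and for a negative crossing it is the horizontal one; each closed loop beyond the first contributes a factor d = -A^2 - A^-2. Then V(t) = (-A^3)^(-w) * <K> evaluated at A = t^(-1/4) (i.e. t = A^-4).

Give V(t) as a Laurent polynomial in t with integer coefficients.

The presented braid s3^-1 s1 s1 s3 s2^-1 s3 s2^-1 s1 s3 s4 on 5 strands reduces by inverse Markov moves (closure unchanged at each step):
  Destabilize: the word has the form β·s4 where s4 occurs only as the final letter (β ∈ B_4); drop it and the last strand → 4 strands.
  Deconjugate: the word is γ·β·γ⁻¹ with γ = s3^-1 (prefix) and γ⁻¹ = s3 (suffix); strip both.
Reduced to β = s1 s1 s3 s2^-1 s3 s2^-1 s1 on 4 strands, 7 crossings.
Compute on β:
Braid: s1 s1 s3 s2^-1 s3 s2^-1 s1 on 4 strands, 7 crossings.
Writhe w = (#positive) - (#negative) = 5 - 2 = 3.
State-sum expansion of <K>. There are 2^7 = 128 states.
For each crossing: s=0 is the vertical smoothing, s=1 horizontal. Crossing k contributes A^(sign_k * (1 - 2*s_k)); loop factor d = -A^2 - A^-2.
Tabulate the states by total A-exponent and number of loops L (A-exp: L × count):
  A^7: L=4 ×1
  A^5: L=3 ×7
  A^3: L=2 ×17, L=4 ×4
  A^1: L=1 ×15, L=3 ×19, L=5 ×1
  A^-1: L=2 ×27, L=4 ×8
  A^-3: L=3 ×20, L=5 ×1
  A^-5: L=4 ×7
  A^-7: L=5 ×1
Each group contributes A^e * Σ count * d^(L-1):
Powers of d = -A^2 - A^-2: d^2 = A^4 + 2 + A^-4; d^3 = -A^6 - 3*A^2 - 3*A^-2 - A^-6; d^4 = A^8 + 4*A^4 + 6 + 4*A^-4 + A^-8.
  A^7 * (d^3) = -A^13 - 3*A^9 - 3*A^5 - A
  A^5 * (7*d^2) = 7*A^9 + 14*A^5 + 7*A
  A^3 * (17*d + 4*d^3) = -4*A^9 - 29*A^5 - 29*A - 4*A^-3
  A^1 * (15 + 19*d^2 + d^4) = A^9 + 23*A^5 + 59*A + 23*A^-3 + A^-7
  A^-1 * (27*d + 8*d^3) = -8*A^5 - 51*A - 51*A^-3 - 8*A^-7
  A^-3 * (20*d^2 + d^4) = A^5 + 24*A + 46*A^-3 + 24*A^-7 + A^-11
  A^-5 * (7*d^3) = -7*A - 21*A^-3 - 21*A^-7 - 7*A^-11
  A^-7 * (d^4) = A + 4*A^-3 + 6*A^-7 + 4*A^-11 + A^-15
Summing the groups: <K> = -A^13 + A^9 - 2*A^5 + 3*A - 3*A^-3 + 2*A^-7 - 2*A^-11 + A^-15
Normalise by the writhe: (-A^3)^(-w) = (-A^3)^(-3) = -A^-9, so f(A) = -A^-9 * <K> = A^4 - 1 + 2*A^-4 - 3*A^-8 + 3*A^-12 - 2*A^-16 + 2*A^-20 - A^-24.
Substitute A = t^(-1/4), i.e. A^e → t^(-e/4): V(t) = -t^6 + 2*t^5 - 2*t^4 + 3*t^3 - 3*t^2 + 2*t - 1 + t^-1

Answer: -t^6 + 2*t^5 - 2*t^4 + 3*t^3 - 3*t^2 + 2*t - 1 + t^-1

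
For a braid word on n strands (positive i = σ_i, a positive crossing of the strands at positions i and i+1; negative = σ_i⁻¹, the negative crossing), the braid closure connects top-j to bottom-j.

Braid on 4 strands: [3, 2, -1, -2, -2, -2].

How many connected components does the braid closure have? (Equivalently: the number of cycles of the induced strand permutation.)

Track the strand permutation on 4 strands, starting from identity.
  step 1: s3 swaps positions 3,4 -> [1 2 4 3]
  step 2: s2 swaps positions 2,3 -> [1 4 2 3]
  step 3: s1^-1 swaps positions 1,2 -> [4 1 2 3]
  step 4: s2^-1 swaps positions 2,3 -> [4 2 1 3]
  step 5: s2^-1 swaps positions 2,3 -> [4 1 2 3]
  step 6: s2^-1 swaps positions 2,3 -> [4 2 1 3]
Final permutation (position -> original strand): [4 2 1 3]
Closure components = cycle count of this permutation = 2.

Answer: 2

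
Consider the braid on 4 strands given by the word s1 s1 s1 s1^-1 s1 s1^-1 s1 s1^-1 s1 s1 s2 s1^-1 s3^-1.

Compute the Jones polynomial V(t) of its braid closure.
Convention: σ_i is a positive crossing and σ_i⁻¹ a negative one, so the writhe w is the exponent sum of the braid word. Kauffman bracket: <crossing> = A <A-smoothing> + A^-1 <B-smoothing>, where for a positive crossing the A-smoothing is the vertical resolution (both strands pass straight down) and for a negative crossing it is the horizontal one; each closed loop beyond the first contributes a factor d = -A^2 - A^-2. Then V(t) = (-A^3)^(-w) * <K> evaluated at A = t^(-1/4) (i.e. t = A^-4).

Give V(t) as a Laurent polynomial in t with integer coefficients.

The presented braid s1 s1 s1 s1^-1 s1 s1^-1 s1 s1^-1 s1 s1 s2 s1^-1 s3^-1 on 4 strands reduces by inverse Markov moves (closure unchanged at each step):
  Destabilize: the word has the form β·s3^-1 where s3^-1 occurs only as the final letter (β ∈ B_3); drop it and the last strand → 3 strands.
  Deconjugate: the word is γ·β·γ⁻¹ with γ = s1 (prefix) and γ⁻¹ = s1^-1 (suffix); strip both.
  Destabilize: the word has the form β·s2 where s2 occurs only as the final letter (β ∈ B_2); drop it and the last strand → 2 strands.
Reduced to β = s1 s1 s1^-1 s1 s1^-1 s1 s1^-1 s1 s1 on 2 strands, 9 crossings.
Compute on β:
First cancel adjacent σ_i σ_i⁻¹ pairs (Reidemeister II — same braid, same closure): s1 s1 s1^-1 s1 s1^-1 s1 s1^-1 s1 s1 → s1 s1 s1.
Braid: s1 s1 s1 on 2 strands, 3 crossings.
Writhe w = (#positive) - (#negative) = 3 - 0 = 3.
Computing the Kauffman bracket via state sum. There are 2^3 = 8 states.
Smooth each crossing (0=||, 1=⌣⌢); contribution A^(Σ sign_k(1-2s_k)) * d^(L-1).
  state 000: A-exp=+3, loops=2, term = A^3 * d^1
  state 001: A-exp=+1, loops=1, term = A^1 * d^0
  state 010: A-exp=+1, loops=1, term = A^1 * d^0
  state 011: A-exp=-1, loops=2, term = A^-1 * d^1
  state 100: A-exp=+1, loops=1, term = A^1 * d^0
  state 101: A-exp=-1, loops=2, term = A^-1 * d^1
  state 110: A-exp=-1, loops=2, term = A^-1 * d^1
  state 111: A-exp=-3, loops=3, term = A^-3 * d^2
Collect the terms by A-exponent (count of states per loop number):
Powers of d = -A^2 - A^-2: d^2 = A^4 + 2 + A^-4.
  A^3 * (d) = -A^5 - A
  A^1 * (3) = 3*A
  A^-1 * (3*d) = -3*A - 3*A^-3
  A^-3 * (d^2) = A + 2*A^-3 + A^-7
Summing the groups: <K> = -A^5 - A^-3 + A^-7
Normalise by the writhe: (-A^3)^(-w) = (-A^3)^(-3) = -A^-9, so f(A) = -A^-9 * <K> = A^-4 + A^-12 - A^-16.
Substitute A = t^(-1/4), i.e. A^e → t^(-e/4): V(t) = -t^4 + t^3 + t

Answer: -t^4 + t^3 + t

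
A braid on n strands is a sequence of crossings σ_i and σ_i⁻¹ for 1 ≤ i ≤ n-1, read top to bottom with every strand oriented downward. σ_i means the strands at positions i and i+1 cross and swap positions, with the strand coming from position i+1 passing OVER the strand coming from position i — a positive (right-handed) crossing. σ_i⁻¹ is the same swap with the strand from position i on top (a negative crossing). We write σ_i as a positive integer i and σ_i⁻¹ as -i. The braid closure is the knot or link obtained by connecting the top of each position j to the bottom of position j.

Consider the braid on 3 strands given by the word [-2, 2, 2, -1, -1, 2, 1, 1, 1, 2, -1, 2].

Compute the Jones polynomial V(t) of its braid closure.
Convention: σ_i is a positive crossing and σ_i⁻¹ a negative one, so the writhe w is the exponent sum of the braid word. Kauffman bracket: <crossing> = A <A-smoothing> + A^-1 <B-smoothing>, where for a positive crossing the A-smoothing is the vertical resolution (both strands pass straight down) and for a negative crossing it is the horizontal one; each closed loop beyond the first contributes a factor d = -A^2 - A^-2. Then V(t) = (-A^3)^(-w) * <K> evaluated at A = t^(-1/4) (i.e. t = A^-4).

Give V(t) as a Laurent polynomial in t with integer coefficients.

The presented braid s2^-1 s2 s2 s1^-1 s1^-1 s2 s1 s1 s1 s2 s1^-1 s2 on 3 strands reduces by inverse Markov moves (closure unchanged at each step):
  Deconjugate: the word is γ·β·γ⁻¹ with γ = s2^-1 (prefix) and γ⁻¹ = s2 (suffix); strip both.
Reduced to β = s2 s2 s1^-1 s1^-1 s2 s1 s1 s1 s2 s1^-1 on 3 strands, 10 crossings.
Compute on β:
Braid: s2 s2 s1^-1 s1^-1 s2 s1 s1 s1 s2 s1^-1 on 3 strands, 10 crossings.
Writhe w = (#positive) - (#negative) = 7 - 3 = 4.
Computing the Kauffman bracket via state sum. There are 2^10 = 1024 states.
Smooth each crossing (0=||, 1=⌣⌢); contribution A^(Σ sign_k(1-2s_k)) * d^(L-1).
Tabulate the states by total A-exponent and number of loops L (A-exp: L × count):
  A^10: L=4 ×1
  A^8: L=3 ×7, L=5 ×3
  A^6: L=2 ×19, L=4 ×23, L=6 ×3
  A^4: L=1 ×20, L=3 ×75, L=5 ×24, L=7 ×1
  A^2: L=2 ×114, L=4 ×86, L=6 ×10
  A^0: L=1 ×51, L=3 ×155, L=5 ×45, L=7 ×1
  A^-2: L=2 ×102, L=4 ×98, L=6 ×10
  A^-4: L=3 ×89, L=5 ×30, L=7 ×1
  A^-6: L=4 ×41, L=6 ×4
  A^-8: L=5 ×10
  A^-10: L=6 ×1
Each group contributes A^e * Σ count * d^(L-1):
Powers of d = -A^2 - A^-2: d^2 = A^4 + 2 + A^-4; d^3 = -A^6 - 3*A^2 - 3*A^-2 - A^-6; d^4 = A^8 + 4*A^4 + 6 + 4*A^-4 + A^-8; d^5 = -A^10 - 5*A^6 - 10*A^2 - 10*A^-2 - 5*A^-6 - A^-10; d^6 = A^12 + 6*A^8 + 15*A^4 + 20 + 15*A^-4 + 6*A^-8 + A^-12.
  A^10 * (d^3) = -A^16 - 3*A^12 - 3*A^8 - A^4
  A^8 * (7*d^2 + 3*d^4) = 3*A^16 + 19*A^12 + 32*A^8 + 19*A^4 + 3
  A^6 * (19*d + 23*d^3 + 3*d^5) = -3*A^16 - 38*A^12 - 118*A^8 - 118*A^4 - 38 - 3*A^-4
  A^4 * (20 + 75*d^2 + 24*d^4 + d^6) = A^16 + 30*A^12 + 186*A^8 + 334*A^4 + 186 + 30*A^-4 + A^-8
  A^2 * (114*d + 86*d^3 + 10*d^5) = -10*A^12 - 136*A^8 - 472*A^4 - 472 - 136*A^-4 - 10*A^-8
  A^0 * (51 + 155*d^2 + 45*d^4 + d^6) = A^12 + 51*A^8 + 350*A^4 + 651 + 350*A^-4 + 51*A^-8 + A^-12
  A^-2 * (102*d + 98*d^3 + 10*d^5) = -10*A^8 - 148*A^4 - 496 - 496*A^-4 - 148*A^-8 - 10*A^-12
  A^-4 * (89*d^2 + 30*d^4 + d^6) = A^8 + 36*A^4 + 224 + 378*A^-4 + 224*A^-8 + 36*A^-12 + A^-16
  A^-6 * (41*d^3 + 4*d^5) = -4*A^4 - 61 - 163*A^-4 - 163*A^-8 - 61*A^-12 - 4*A^-16
  A^-8 * (10*d^4) = 10 + 40*A^-4 + 60*A^-8 + 40*A^-12 + 10*A^-16
  A^-10 * (d^5) = -1 - 5*A^-4 - 10*A^-8 - 10*A^-12 - 5*A^-16 - A^-20
Summing the groups: <K> = -A^12 + 3*A^8 - 4*A^4 + 6 - 5*A^-4 + 5*A^-8 - 4*A^-12 + 2*A^-16 - A^-20
Normalise by the writhe: (-A^3)^(-w) = (-A^3)^(-4) = A^-12, so f(A) = A^-12 * <K> = -1 + 3*A^-4 - 4*A^-8 + 6*A^-12 - 5*A^-16 + 5*A^-20 - 4*A^-24 + 2*A^-28 - A^-32.
Substitute A = t^(-1/4), i.e. A^e → t^(-e/4): V(t) = -t^8 + 2*t^7 - 4*t^6 + 5*t^5 - 5*t^4 + 6*t^3 - 4*t^2 + 3*t - 1

Answer: -t^8 + 2*t^7 - 4*t^6 + 5*t^5 - 5*t^4 + 6*t^3 - 4*t^2 + 3*t - 1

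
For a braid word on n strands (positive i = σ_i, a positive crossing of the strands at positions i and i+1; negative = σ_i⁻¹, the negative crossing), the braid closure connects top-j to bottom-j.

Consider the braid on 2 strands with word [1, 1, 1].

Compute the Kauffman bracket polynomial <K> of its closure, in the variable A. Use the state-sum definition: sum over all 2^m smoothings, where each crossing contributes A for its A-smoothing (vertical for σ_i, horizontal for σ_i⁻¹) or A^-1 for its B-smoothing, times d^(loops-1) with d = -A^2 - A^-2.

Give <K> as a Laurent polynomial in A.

Braid: s1 s1 s1 on 2 strands, 3 crossings.
Writhe w = (#positive) - (#negative) = 3 - 0 = 3.
Enumerate smoothing states for the bracket polynomial. There are 2^3 = 8 states.
Smooth each crossing (0=||, 1=⌣⌢); contribution A^(Σ sign_k(1-2s_k)) * d^(L-1).
  state 000: A-exp=+3, loops=2, term = A^3 * d^1
  state 001: A-exp=+1, loops=1, term = A^1 * d^0
  state 010: A-exp=+1, loops=1, term = A^1 * d^0
  state 011: A-exp=-1, loops=2, term = A^-1 * d^1
  state 100: A-exp=+1, loops=1, term = A^1 * d^0
  state 101: A-exp=-1, loops=2, term = A^-1 * d^1
  state 110: A-exp=-1, loops=2, term = A^-1 * d^1
  state 111: A-exp=-3, loops=3, term = A^-3 * d^2
Collect the terms by A-exponent (count of states per loop number):
Powers of d = -A^2 - A^-2: d^2 = A^4 + 2 + A^-4.
  A^3 * (d) = -A^5 - A
  A^1 * (3) = 3*A
  A^-1 * (3*d) = -3*A - 3*A^-3
  A^-3 * (d^2) = A + 2*A^-3 + A^-7
Summing the groups: <K> = -A^5 - A^-3 + A^-7

Answer: -A^5 - A^-3 + A^-7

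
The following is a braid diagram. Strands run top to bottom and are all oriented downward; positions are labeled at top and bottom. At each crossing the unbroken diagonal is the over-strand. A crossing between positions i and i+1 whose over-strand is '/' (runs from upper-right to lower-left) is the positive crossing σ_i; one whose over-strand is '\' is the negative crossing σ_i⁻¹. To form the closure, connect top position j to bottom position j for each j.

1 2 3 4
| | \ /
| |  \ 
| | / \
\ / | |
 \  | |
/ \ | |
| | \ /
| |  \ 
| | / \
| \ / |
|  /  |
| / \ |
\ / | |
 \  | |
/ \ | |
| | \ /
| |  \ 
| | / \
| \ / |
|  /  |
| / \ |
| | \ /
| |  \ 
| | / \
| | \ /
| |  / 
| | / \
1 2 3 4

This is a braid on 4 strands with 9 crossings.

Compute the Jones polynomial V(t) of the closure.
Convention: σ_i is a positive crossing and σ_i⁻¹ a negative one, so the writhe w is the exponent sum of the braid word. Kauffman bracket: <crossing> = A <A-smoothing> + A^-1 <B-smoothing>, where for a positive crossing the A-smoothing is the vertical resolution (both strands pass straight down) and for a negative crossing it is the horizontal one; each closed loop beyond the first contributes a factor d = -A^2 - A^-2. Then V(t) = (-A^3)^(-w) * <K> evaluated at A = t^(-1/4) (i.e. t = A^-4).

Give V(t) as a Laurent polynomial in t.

Reading the diagram top to bottom ('/'-over between positions i,i+1 = s_i, '\'-over = s_i^-1): braid word = s3^-1 s1^-1 s3^-1 s2 s1^-1 s3^-1 s2 s3^-1 s3.
The presented braid s3^-1 s1^-1 s3^-1 s2 s1^-1 s3^-1 s2 s3^-1 s3 on 4 strands reduces by inverse Markov moves (closure unchanged at each step):
  Deconjugate: the word is γ·β·γ⁻¹ with γ = s3^-1 (prefix) and γ⁻¹ = s3 (suffix); strip both.
Reduced to β = s1^-1 s3^-1 s2 s1^-1 s3^-1 s2 s3^-1 on 4 strands, 7 crossings.
Compute on β:
Braid: s1^-1 s3^-1 s2 s1^-1 s3^-1 s2 s3^-1 on 4 strands, 7 crossings.
Writhe w = (#positive) - (#negative) = 2 - 5 = -3.
State-sum expansion of <K>. There are 2^7 = 128 states.
For each crossing: s=0 is the vertical smoothing, s=1 horizontal. Crossing k contributes A^(sign_k * (1 - 2*s_k)); loop factor d = -A^2 - A^-2.
Tabulate the states by total A-exponent and number of loops L (A-exp: L × count):
  A^7: L=5 ×1
  A^5: L=4 ×7
  A^3: L=3 ×20, L=5 ×1
  A^1: L=2 ×29, L=4 ×6
  A^-1: L=1 ×19, L=3 ×16
  A^-3: L=2 ×19, L=4 ×2
  A^-5: L=3 ×7
  A^-7: L=4 ×1
Each group contributes A^e * Σ count * d^(L-1):
Powers of d = -A^2 - A^-2: d^2 = A^4 + 2 + A^-4; d^3 = -A^6 - 3*A^2 - 3*A^-2 - A^-6; d^4 = A^8 + 4*A^4 + 6 + 4*A^-4 + A^-8.
  A^7 * (d^4) = A^15 + 4*A^11 + 6*A^7 + 4*A^3 + A^-1
  A^5 * (7*d^3) = -7*A^11 - 21*A^7 - 21*A^3 - 7*A^-1
  A^3 * (20*d^2 + d^4) = A^11 + 24*A^7 + 46*A^3 + 24*A^-1 + A^-5
  A^1 * (29*d + 6*d^3) = -6*A^7 - 47*A^3 - 47*A^-1 - 6*A^-5
  A^-1 * (19 + 16*d^2) = 16*A^3 + 51*A^-1 + 16*A^-5
  A^-3 * (19*d + 2*d^3) = -2*A^3 - 25*A^-1 - 25*A^-5 - 2*A^-9
  A^-5 * (7*d^2) = 7*A^-1 + 14*A^-5 + 7*A^-9
  A^-7 * (d^3) = -A^-1 - 3*A^-5 - 3*A^-9 - A^-13
Summing the groups: <K> = A^15 - 2*A^11 + 3*A^7 - 4*A^3 + 3*A^-1 - 3*A^-5 + 2*A^-9 - A^-13
Normalise by the writhe: (-A^3)^(-w) = (-A^3)^(3) = -A^9, so f(A) = -A^9 * <K> = -A^24 + 2*A^20 - 3*A^16 + 4*A^12 - 3*A^8 + 3*A^4 - 2 + A^-4.
Substitute A = t^(-1/4), i.e. A^e → t^(-e/4): V(t) = t - 2 + 3*t^-1 - 3*t^-2 + 4*t^-3 - 3*t^-4 + 2*t^-5 - t^-6

Answer: t - 2 + 3*t^-1 - 3*t^-2 + 4*t^-3 - 3*t^-4 + 2*t^-5 - t^-6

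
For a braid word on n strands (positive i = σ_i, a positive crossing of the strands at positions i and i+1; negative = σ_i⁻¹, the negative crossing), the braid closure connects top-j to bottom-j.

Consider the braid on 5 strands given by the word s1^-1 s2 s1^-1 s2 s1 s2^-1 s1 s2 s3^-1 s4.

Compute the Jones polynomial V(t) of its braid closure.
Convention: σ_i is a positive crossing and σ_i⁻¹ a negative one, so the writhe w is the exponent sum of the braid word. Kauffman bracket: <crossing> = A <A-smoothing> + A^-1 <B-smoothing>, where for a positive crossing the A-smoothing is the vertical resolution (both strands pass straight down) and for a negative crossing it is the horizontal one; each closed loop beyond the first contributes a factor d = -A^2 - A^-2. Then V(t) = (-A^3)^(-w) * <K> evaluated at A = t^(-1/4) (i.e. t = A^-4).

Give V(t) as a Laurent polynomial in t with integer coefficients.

The presented braid s1^-1 s2 s1^-1 s2 s1 s2^-1 s1 s2 s3^-1 s4 on 5 strands reduces by inverse Markov moves (closure unchanged at each step):
  Destabilize: the word has the form β·s4 where s4 occurs only as the final letter (β ∈ B_4); drop it and the last strand → 4 strands.
  Destabilize: the word has the form β·s3^-1 where s3^-1 occurs only as the final letter (β ∈ B_3); drop it and the last strand → 3 strands.
Reduced to β = s1^-1 s2 s1^-1 s2 s1 s2^-1 s1 s2 on 3 strands, 8 crossings.
Compute on β:
Braid: s1^-1 s2 s1^-1 s2 s1 s2^-1 s1 s2 on 3 strands, 8 crossings.
Writhe w = (#positive) - (#negative) = 5 - 3 = 2.
Computing the Kauffman bracket via state sum. There are 2^8 = 256 states.
For each crossing: s=0 is the vertical smoothing, s=1 horizontal. Crossing k contributes A^(sign_k * (1 - 2*s_k)); loop factor d = -A^2 - A^-2.
Tabulate the states by total A-exponent and number of loops L (A-exp: L × count):
  A^8: L=2 ×1
  A^6: L=1 ×3, L=3 ×5
  A^4: L=2 ×22, L=4 ×6
  A^2: L=1 ×18, L=3 ×37, L=5 ×1
  A^0: L=2 ×58, L=4 ×12
  A^-2: L=1 ×24, L=3 ×31, L=5 ×1
  A^-4: L=2 ×23, L=4 ×5
  A^-6: L=3 ×8
  A^-8: L=4 ×1
Each group contributes A^e * Σ count * d^(L-1):
Powers of d = -A^2 - A^-2: d^2 = A^4 + 2 + A^-4; d^3 = -A^6 - 3*A^2 - 3*A^-2 - A^-6; d^4 = A^8 + 4*A^4 + 6 + 4*A^-4 + A^-8.
  A^8 * (d) = -A^10 - A^6
  A^6 * (3 + 5*d^2) = 5*A^10 + 13*A^6 + 5*A^2
  A^4 * (22*d + 6*d^3) = -6*A^10 - 40*A^6 - 40*A^2 - 6*A^-2
  A^2 * (18 + 37*d^2 + d^4) = A^10 + 41*A^6 + 98*A^2 + 41*A^-2 + A^-6
  A^0 * (58*d + 12*d^3) = -12*A^6 - 94*A^2 - 94*A^-2 - 12*A^-6
  A^-2 * (24 + 31*d^2 + d^4) = A^6 + 35*A^2 + 92*A^-2 + 35*A^-6 + A^-10
  A^-4 * (23*d + 5*d^3) = -5*A^2 - 38*A^-2 - 38*A^-6 - 5*A^-10
  A^-6 * (8*d^2) = 8*A^-2 + 16*A^-6 + 8*A^-10
  A^-8 * (d^3) = -A^-2 - 3*A^-6 - 3*A^-10 - A^-14
Summing the groups: <K> = -A^10 + 2*A^6 - A^2 + 2*A^-2 - A^-6 + A^-10 - A^-14
Normalise by the writhe: (-A^3)^(-w) = (-A^3)^(-2) = A^-6, so f(A) = A^-6 * <K> = -A^4 + 2 - A^-4 + 2*A^-8 - A^-12 + A^-16 - A^-20.
Substitute A = t^(-1/4), i.e. A^e → t^(-e/4): V(t) = -t^5 + t^4 - t^3 + 2*t^2 - t + 2 - t^-1

Answer: -t^5 + t^4 - t^3 + 2*t^2 - t + 2 - t^-1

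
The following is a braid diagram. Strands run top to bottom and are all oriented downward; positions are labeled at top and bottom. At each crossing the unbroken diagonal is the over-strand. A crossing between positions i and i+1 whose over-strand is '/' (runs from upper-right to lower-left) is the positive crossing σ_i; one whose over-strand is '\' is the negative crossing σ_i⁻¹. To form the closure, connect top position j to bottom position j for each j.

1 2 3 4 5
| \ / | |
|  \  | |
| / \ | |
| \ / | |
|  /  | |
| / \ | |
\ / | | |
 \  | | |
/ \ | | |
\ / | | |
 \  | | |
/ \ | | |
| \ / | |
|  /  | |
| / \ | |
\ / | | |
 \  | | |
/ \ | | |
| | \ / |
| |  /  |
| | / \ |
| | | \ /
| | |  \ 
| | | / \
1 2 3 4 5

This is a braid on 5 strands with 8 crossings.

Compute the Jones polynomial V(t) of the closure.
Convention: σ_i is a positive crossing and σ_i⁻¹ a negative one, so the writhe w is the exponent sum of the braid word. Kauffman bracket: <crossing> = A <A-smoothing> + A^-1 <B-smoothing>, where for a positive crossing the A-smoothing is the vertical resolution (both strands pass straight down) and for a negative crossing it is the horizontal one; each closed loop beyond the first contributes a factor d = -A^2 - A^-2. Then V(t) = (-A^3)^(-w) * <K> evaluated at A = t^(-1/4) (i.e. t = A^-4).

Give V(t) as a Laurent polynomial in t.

Reading the diagram top to bottom ('/'-over between positions i,i+1 = s_i, '\'-over = s_i^-1): braid word = s2^-1 s2 s1^-1 s1^-1 s2 s1^-1 s3 s4^-1.
The presented braid s2^-1 s2 s1^-1 s1^-1 s2 s1^-1 s3 s4^-1 on 5 strands reduces by inverse Markov moves (closure unchanged at each step):
  Destabilize: the word has the form β·s4^-1 where s4^-1 occurs only as the final letter (β ∈ B_4); drop it and the last strand → 4 strands.
  Destabilize: the word has the form β·s3 where s3 occurs only as the final letter (β ∈ B_3); drop it and the last strand → 3 strands.
Reduced to β = s2^-1 s2 s1^-1 s1^-1 s2 s1^-1 on 3 strands, 6 crossings.
Compute on β:
First cancel adjacent σ_i σ_i⁻¹ pairs (Reidemeister II — same braid, same closure): s2^-1 s2 s1^-1 s1^-1 s2 s1^-1 → s1^-1 s1^-1 s2 s1^-1.
Braid: s1^-1 s1^-1 s2 s1^-1 on 3 strands, 4 crossings.
Writhe w = (#positive) - (#negative) = 1 - 3 = -2.
Computing the Kauffman bracket via state sum. There are 2^4 = 16 states.
Smooth each crossing (0=||, 1=⌣⌢); contribution A^(Σ sign_k(1-2s_k)) * d^(L-1).
  state 0000: A-exp=-2, loops=3, term = A^-2 * d^2
  state 0001: A-exp=+0, loops=2, term = A^0 * d^1
  state 0010: A-exp=-4, loops=2, term = A^-4 * d^1
  state 0011: A-exp=-2, loops=1, term = A^-2 * d^0
  state 0100: A-exp=+0, loops=2, term = A^0 * d^1
  state 0101: A-exp=+2, loops=3, term = A^2 * d^2
  state 0110: A-exp=-2, loops=1, term = A^-2 * d^0
  state 0111: A-exp=+0, loops=2, term = A^0 * d^1
  state 1000: A-exp=+0, loops=2, term = A^0 * d^1
  state 1001: A-exp=+2, loops=3, term = A^2 * d^2
  state 1010: A-exp=-2, loops=1, term = A^-2 * d^0
  state 1011: A-exp=+0, loops=2, term = A^0 * d^1
  state 1100: A-exp=+2, loops=3, term = A^2 * d^2
  state 1101: A-exp=+4, loops=4, term = A^4 * d^3
  state 1110: A-exp=+0, loops=2, term = A^0 * d^1
  state 1111: A-exp=+2, loops=3, term = A^2 * d^2
Collect the terms by A-exponent (count of states per loop number):
Powers of d = -A^2 - A^-2: d^2 = A^4 + 2 + A^-4; d^3 = -A^6 - 3*A^2 - 3*A^-2 - A^-6.
  A^4 * (d^3) = -A^10 - 3*A^6 - 3*A^2 - A^-2
  A^2 * (4*d^2) = 4*A^6 + 8*A^2 + 4*A^-2
  A^0 * (6*d) = -6*A^2 - 6*A^-2
  A^-2 * (3 + d^2) = A^2 + 5*A^-2 + A^-6
  A^-4 * (d) = -A^-2 - A^-6
Summing the groups: <K> = -A^10 + A^6 + A^-2
Normalise by the writhe: (-A^3)^(-w) = (-A^3)^(2) = A^6, so f(A) = A^6 * <K> = -A^16 + A^12 + A^4.
Substitute A = t^(-1/4), i.e. A^e → t^(-e/4): V(t) = t^-1 + t^-3 - t^-4

Answer: t^-1 + t^-3 - t^-4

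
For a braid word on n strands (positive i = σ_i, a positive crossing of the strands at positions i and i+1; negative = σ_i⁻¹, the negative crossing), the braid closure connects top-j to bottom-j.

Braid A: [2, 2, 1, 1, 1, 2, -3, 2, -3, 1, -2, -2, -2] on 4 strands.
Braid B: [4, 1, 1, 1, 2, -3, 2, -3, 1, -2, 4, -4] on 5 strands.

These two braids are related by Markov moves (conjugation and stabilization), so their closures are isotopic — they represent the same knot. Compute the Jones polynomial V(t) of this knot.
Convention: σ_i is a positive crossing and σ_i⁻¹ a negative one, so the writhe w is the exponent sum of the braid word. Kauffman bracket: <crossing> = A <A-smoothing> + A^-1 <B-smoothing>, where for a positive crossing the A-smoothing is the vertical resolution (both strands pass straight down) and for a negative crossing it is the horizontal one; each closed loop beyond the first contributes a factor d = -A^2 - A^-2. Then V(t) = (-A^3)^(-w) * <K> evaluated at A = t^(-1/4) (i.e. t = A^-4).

t^7 - 2*t^6 + 3*t^5 - 4*t^4 + 4*t^3 - 4*t^2 + 3*t - 1 + t^-1

Derivation:
Markov-equivalent braids have isotopic closures, hence identical knot invariants. Strip the Markov moves from each word to reach a common short braid β, then compute V(t) once on β.
Braid A: s2 s2 s1 s1 s1 s2 s3^-1 s2 s3^-1 s1 s2^-1 s2^-1 s2^-1 on 4 strands reduces by inverse Markov moves (closure unchanged at each step):
  Deconjugate: the word is γ·β·γ⁻¹ with γ = s2 (prefix) and γ⁻¹ = s2^-1 (suffix); strip both.
  Deconjugate: the word is γ·β·γ⁻¹ with γ = s2 (prefix) and γ⁻¹ = s2^-1 (suffix); strip both.
Reduced to β = s1 s1 s1 s2 s3^-1 s2 s3^-1 s1 s2^-1 on 4 strands, 9 crossings.
Braid B: s4 s1 s1 s1 s2 s3^-1 s2 s3^-1 s1 s2^-1 s4 s4^-1 on 5 strands reduces by inverse Markov moves (closure unchanged at each step):
  Deconjugate: the word is γ·β·γ⁻¹ with γ = s4 (prefix) and γ⁻¹ = s4^-1 (suffix); strip both.
  Destabilize: the word has the form β·s4 where s4 occurs only as the final letter (β ∈ B_4); drop it and the last strand → 4 strands.
Reduced to β = s1 s1 s1 s2 s3^-1 s2 s3^-1 s1 s2^-1 on 4 strands, 9 crossings.
Both give the same β = s1 s1 s1 s2 s3^-1 s2 s3^-1 s1 s2^-1 on 4 strands, so one state sum suffices:
Braid: s1 s1 s1 s2 s3^-1 s2 s3^-1 s1 s2^-1 on 4 strands, 9 crossings.
Writhe w = (#positive) - (#negative) = 6 - 3 = 3.
Computing the Kauffman bracket via state sum. There are 2^9 = 512 states.
Smooth each crossing (0=||, 1=⌣⌢); contribution A^(Σ sign_k(1-2s_k)) * d^(L-1).
Tabulate the states by total A-exponent and number of loops L (A-exp: L × count):
  A^9: L=3 ×1
  A^7: L=2 ×7, L=4 ×2
  A^5: L=1 ×12, L=3 ×24
  A^3: L=2 ×66, L=4 ×18
  A^1: L=1 ×35, L=3 ×84, L=5 ×7
  A^-1: L=2 ×73, L=4 ×52, L=6 ×1
  A^-3: L=3 ×68, L=5 ×16
  A^-5: L=4 ×34, L=6 ×2
  A^-7: L=5 ×9
  A^-9: L=6 ×1
Each group contributes A^e * Σ count * d^(L-1):
Powers of d = -A^2 - A^-2: d^2 = A^4 + 2 + A^-4; d^3 = -A^6 - 3*A^2 - 3*A^-2 - A^-6; d^4 = A^8 + 4*A^4 + 6 + 4*A^-4 + A^-8; d^5 = -A^10 - 5*A^6 - 10*A^2 - 10*A^-2 - 5*A^-6 - A^-10.
  A^9 * (d^2) = A^13 + 2*A^9 + A^5
  A^7 * (7*d + 2*d^3) = -2*A^13 - 13*A^9 - 13*A^5 - 2*A
  A^5 * (12 + 24*d^2) = 24*A^9 + 60*A^5 + 24*A
  A^3 * (66*d + 18*d^3) = -18*A^9 - 120*A^5 - 120*A - 18*A^-3
  A^1 * (35 + 84*d^2 + 7*d^4) = 7*A^9 + 112*A^5 + 245*A + 112*A^-3 + 7*A^-7
  A^-1 * (73*d + 52*d^3 + d^5) = -A^9 - 57*A^5 - 239*A - 239*A^-3 - 57*A^-7 - A^-11
  A^-3 * (68*d^2 + 16*d^4) = 16*A^5 + 132*A + 232*A^-3 + 132*A^-7 + 16*A^-11
  A^-5 * (34*d^3 + 2*d^5) = -2*A^5 - 44*A - 122*A^-3 - 122*A^-7 - 44*A^-11 - 2*A^-15
  A^-7 * (9*d^4) = 9*A + 36*A^-3 + 54*A^-7 + 36*A^-11 + 9*A^-15
  A^-9 * (d^5) = -A - 5*A^-3 - 10*A^-7 - 10*A^-11 - 5*A^-15 - A^-19
Summing the groups: <K> = -A^13 + A^9 - 3*A^5 + 4*A - 4*A^-3 + 4*A^-7 - 3*A^-11 + 2*A^-15 - A^-19
Normalise by the writhe: (-A^3)^(-w) = (-A^3)^(-3) = -A^-9, so f(A) = -A^-9 * <K> = A^4 - 1 + 3*A^-4 - 4*A^-8 + 4*A^-12 - 4*A^-16 + 3*A^-20 - 2*A^-24 + A^-28.
Substitute A = t^(-1/4), i.e. A^e → t^(-e/4): V(t) = t^7 - 2*t^6 + 3*t^5 - 4*t^4 + 4*t^3 - 4*t^2 + 3*t - 1 + t^-1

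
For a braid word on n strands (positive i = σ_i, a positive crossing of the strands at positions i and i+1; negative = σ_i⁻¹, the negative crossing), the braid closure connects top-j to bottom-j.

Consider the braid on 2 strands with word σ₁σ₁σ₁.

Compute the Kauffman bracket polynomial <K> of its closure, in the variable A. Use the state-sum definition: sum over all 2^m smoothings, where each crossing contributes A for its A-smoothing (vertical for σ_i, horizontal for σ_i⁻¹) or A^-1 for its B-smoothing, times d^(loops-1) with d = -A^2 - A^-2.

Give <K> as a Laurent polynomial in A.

-A^5 - A^-3 + A^-7

Derivation:
Braid: s1 s1 s1 on 2 strands, 3 crossings.
Writhe w = (#positive) - (#negative) = 3 - 0 = 3.
State-sum expansion of <K>. There are 2^3 = 8 states.
For each crossing: s=0 is the vertical smoothing, s=1 horizontal. Crossing k contributes A^(sign_k * (1 - 2*s_k)); loop factor d = -A^2 - A^-2.
  state 000: A-exp=+3, loops=2, term = A^3 * d^1
  state 001: A-exp=+1, loops=1, term = A^1 * d^0
  state 010: A-exp=+1, loops=1, term = A^1 * d^0
  state 011: A-exp=-1, loops=2, term = A^-1 * d^1
  state 100: A-exp=+1, loops=1, term = A^1 * d^0
  state 101: A-exp=-1, loops=2, term = A^-1 * d^1
  state 110: A-exp=-1, loops=2, term = A^-1 * d^1
  state 111: A-exp=-3, loops=3, term = A^-3 * d^2
Collect the terms by A-exponent (count of states per loop number):
Powers of d = -A^2 - A^-2: d^2 = A^4 + 2 + A^-4.
  A^3 * (d) = -A^5 - A
  A^1 * (3) = 3*A
  A^-1 * (3*d) = -3*A - 3*A^-3
  A^-3 * (d^2) = A + 2*A^-3 + A^-7
Summing the groups: <K> = -A^5 - A^-3 + A^-7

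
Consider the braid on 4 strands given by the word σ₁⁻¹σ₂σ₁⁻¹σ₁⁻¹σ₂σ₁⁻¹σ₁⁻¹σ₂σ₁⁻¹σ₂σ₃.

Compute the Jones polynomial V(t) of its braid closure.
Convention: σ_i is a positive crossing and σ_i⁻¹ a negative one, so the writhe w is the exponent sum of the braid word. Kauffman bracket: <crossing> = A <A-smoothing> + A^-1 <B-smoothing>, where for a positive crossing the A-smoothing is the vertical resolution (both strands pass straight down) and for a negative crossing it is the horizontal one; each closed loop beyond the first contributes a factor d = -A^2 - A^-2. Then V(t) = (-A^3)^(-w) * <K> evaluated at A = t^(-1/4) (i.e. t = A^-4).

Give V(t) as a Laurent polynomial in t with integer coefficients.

t^3 - 4*t^2 + 8*t - 11 + 15*t^-1 - 16*t^-2 + 15*t^-3 - 12*t^-4 + 8*t^-5 - 4*t^-6 + t^-7

Derivation:
The presented braid s1^-1 s2 s1^-1 s1^-1 s2 s1^-1 s1^-1 s2 s1^-1 s2 s3 on 4 strands reduces by inverse Markov moves (closure unchanged at each step):
  Destabilize: the word has the form β·s3 where s3 occurs only as the final letter (β ∈ B_3); drop it and the last strand → 3 strands.
Reduced to β = s1^-1 s2 s1^-1 s1^-1 s2 s1^-1 s1^-1 s2 s1^-1 s2 on 3 strands, 10 crossings.
Compute on β:
Braid: s1^-1 s2 s1^-1 s1^-1 s2 s1^-1 s1^-1 s2 s1^-1 s2 on 3 strands, 10 crossings.
Writhe w = (#positive) - (#negative) = 4 - 6 = -2.
Computing the Kauffman bracket via state sum. There are 2^10 = 1024 states.
Smooth each crossing (0=||, 1=⌣⌢); contribution A^(Σ sign_k(1-2s_k)) * d^(L-1).
Tabulate the states by total A-exponent and number of loops L (A-exp: L × count):
  A^10: L=7 ×1
  A^8: L=6 ×10
  A^6: L=5 ×45
  A^4: L=4 ×118, L=6 ×2
  A^2: L=3 ×193, L=5 ×17
  A^0: L=2 ×192, L=4 ×59, L=6 ×1
  A^-2: L=1 ×95, L=3 ×108, L=5 ×7
  A^-4: L=2 ×95, L=4 ×25
  A^-6: L=3 ×43, L=5 ×2
  A^-8: L=4 ×10
  A^-10: L=5 ×1
Each group contributes A^e * Σ count * d^(L-1):
Powers of d = -A^2 - A^-2: d^2 = A^4 + 2 + A^-4; d^3 = -A^6 - 3*A^2 - 3*A^-2 - A^-6; d^4 = A^8 + 4*A^4 + 6 + 4*A^-4 + A^-8; d^5 = -A^10 - 5*A^6 - 10*A^2 - 10*A^-2 - 5*A^-6 - A^-10; d^6 = A^12 + 6*A^8 + 15*A^4 + 20 + 15*A^-4 + 6*A^-8 + A^-12.
  A^10 * (d^6) = A^22 + 6*A^18 + 15*A^14 + 20*A^10 + 15*A^6 + 6*A^2 + A^-2
  A^8 * (10*d^5) = -10*A^18 - 50*A^14 - 100*A^10 - 100*A^6 - 50*A^2 - 10*A^-2
  A^6 * (45*d^4) = 45*A^14 + 180*A^10 + 270*A^6 + 180*A^2 + 45*A^-2
  A^4 * (118*d^3 + 2*d^5) = -2*A^14 - 128*A^10 - 374*A^6 - 374*A^2 - 128*A^-2 - 2*A^-6
  A^2 * (193*d^2 + 17*d^4) = 17*A^10 + 261*A^6 + 488*A^2 + 261*A^-2 + 17*A^-6
  A^0 * (192*d + 59*d^3 + d^5) = -A^10 - 64*A^6 - 379*A^2 - 379*A^-2 - 64*A^-6 - A^-10
  A^-2 * (95 + 108*d^2 + 7*d^4) = 7*A^6 + 136*A^2 + 353*A^-2 + 136*A^-6 + 7*A^-10
  A^-4 * (95*d + 25*d^3) = -25*A^2 - 170*A^-2 - 170*A^-6 - 25*A^-10
  A^-6 * (43*d^2 + 2*d^4) = 2*A^2 + 51*A^-2 + 98*A^-6 + 51*A^-10 + 2*A^-14
  A^-8 * (10*d^3) = -10*A^-2 - 30*A^-6 - 30*A^-10 - 10*A^-14
  A^-10 * (d^4) = A^-2 + 4*A^-6 + 6*A^-10 + 4*A^-14 + A^-18
Summing the groups: <K> = A^22 - 4*A^18 + 8*A^14 - 12*A^10 + 15*A^6 - 16*A^2 + 15*A^-2 - 11*A^-6 + 8*A^-10 - 4*A^-14 + A^-18
Normalise by the writhe: (-A^3)^(-w) = (-A^3)^(2) = A^6, so f(A) = A^6 * <K> = A^28 - 4*A^24 + 8*A^20 - 12*A^16 + 15*A^12 - 16*A^8 + 15*A^4 - 11 + 8*A^-4 - 4*A^-8 + A^-12.
Substitute A = t^(-1/4), i.e. A^e → t^(-e/4): V(t) = t^3 - 4*t^2 + 8*t - 11 + 15*t^-1 - 16*t^-2 + 15*t^-3 - 12*t^-4 + 8*t^-5 - 4*t^-6 + t^-7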